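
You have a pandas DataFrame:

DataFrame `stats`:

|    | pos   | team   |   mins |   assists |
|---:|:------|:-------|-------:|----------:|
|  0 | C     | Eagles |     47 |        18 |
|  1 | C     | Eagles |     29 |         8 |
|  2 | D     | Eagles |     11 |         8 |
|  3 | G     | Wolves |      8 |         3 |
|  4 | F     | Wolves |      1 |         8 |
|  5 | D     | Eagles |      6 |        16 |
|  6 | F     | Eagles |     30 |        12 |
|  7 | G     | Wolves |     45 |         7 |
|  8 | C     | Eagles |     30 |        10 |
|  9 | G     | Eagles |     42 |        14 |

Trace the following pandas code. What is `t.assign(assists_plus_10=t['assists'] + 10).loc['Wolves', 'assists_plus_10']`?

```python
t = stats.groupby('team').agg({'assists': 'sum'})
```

28

group by team, sum of assists:
        assists
team           
Eagles       86
Wolves       18
add column assists_plus_10 = t['assists'] + 10:
        assists  assists_plus_10
team                            
Eagles       86               96
Wolves       18               28
The value at row 'Wolves', column 'assists_plus_10' is 28.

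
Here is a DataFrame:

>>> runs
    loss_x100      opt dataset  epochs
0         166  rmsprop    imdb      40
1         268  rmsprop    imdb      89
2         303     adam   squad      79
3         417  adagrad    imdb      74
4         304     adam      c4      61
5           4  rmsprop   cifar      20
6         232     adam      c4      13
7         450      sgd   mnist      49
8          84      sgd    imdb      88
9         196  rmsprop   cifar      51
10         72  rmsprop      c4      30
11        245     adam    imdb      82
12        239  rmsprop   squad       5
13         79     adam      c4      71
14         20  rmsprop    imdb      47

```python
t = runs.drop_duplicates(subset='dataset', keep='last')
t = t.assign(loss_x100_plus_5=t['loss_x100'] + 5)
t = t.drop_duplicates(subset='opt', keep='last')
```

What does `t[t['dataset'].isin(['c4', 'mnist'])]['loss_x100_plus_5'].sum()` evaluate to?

539

drop duplicate dataset (keep=last):
    loss_x100      opt dataset  epochs
7         450      sgd   mnist      49
9         196  rmsprop   cifar      51
12        239  rmsprop   squad       5
13         79     adam      c4      71
14         20  rmsprop    imdb      47
add column loss_x100_plus_5 = t['loss_x100'] + 5:
    loss_x100      opt dataset  epochs  loss_x100_plus_5
7         450      sgd   mnist      49               455
9         196  rmsprop   cifar      51               201
12        239  rmsprop   squad       5               244
13         79     adam      c4      71                84
14         20  rmsprop    imdb      47                25
drop duplicate opt (keep=last):
    loss_x100      opt dataset  epochs  loss_x100_plus_5
7         450      sgd   mnist      49               455
13         79     adam      c4      71                84
14         20  rmsprop    imdb      47                25
filter rows where dataset in ['c4', 'mnist']:
    loss_x100   opt dataset  epochs  loss_x100_plus_5
7         450   sgd   mnist      49               455
13         79  adam      c4      71                84
Finally, sum of column 'loss_x100_plus_5' = 539.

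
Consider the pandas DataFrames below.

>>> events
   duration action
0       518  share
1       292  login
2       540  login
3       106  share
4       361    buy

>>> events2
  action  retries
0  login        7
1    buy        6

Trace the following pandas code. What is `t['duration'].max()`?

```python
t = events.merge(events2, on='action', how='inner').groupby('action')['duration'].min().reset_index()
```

361

merge on 'action' (how='inner') → 3 rows:
   duration action  retries
0       292  login        7
1       540  login        7
2       361    buy        6
group by action, min of duration:
action
buy      361
login    292
Name: duration, dtype: int64
reset_index():
  action  duration
0    buy       361
1  login       292
Then the max of column 'duration': 361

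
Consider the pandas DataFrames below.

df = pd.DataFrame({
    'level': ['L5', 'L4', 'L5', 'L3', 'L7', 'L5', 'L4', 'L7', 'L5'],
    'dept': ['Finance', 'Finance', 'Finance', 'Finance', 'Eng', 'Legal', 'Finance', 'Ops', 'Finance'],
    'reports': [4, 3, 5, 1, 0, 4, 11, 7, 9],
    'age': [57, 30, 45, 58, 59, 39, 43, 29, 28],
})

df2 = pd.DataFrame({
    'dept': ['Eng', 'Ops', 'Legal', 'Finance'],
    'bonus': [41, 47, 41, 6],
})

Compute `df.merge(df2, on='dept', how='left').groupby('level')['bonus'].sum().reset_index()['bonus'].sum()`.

merge on 'dept' (how='left') → 9 rows:
  level     dept  reports  age  bonus
0    L5  Finance        4   57      6
1    L4  Finance        3   30      6
2    L5  Finance        5   45      6
3    L3  Finance        1   58      6
4    L7      Eng        0   59     41
5    L5    Legal        4   39     41
6    L4  Finance       11   43      6
7    L7      Ops        7   29     47
8    L5  Finance        9   28      6
group by level, sum of bonus:
level
L3     6
L4    12
L5    59
L7    88
Name: bonus, dtype: int64
reset_index():
  level  bonus
0    L3      6
1    L4     12
2    L5     59
3    L7     88

165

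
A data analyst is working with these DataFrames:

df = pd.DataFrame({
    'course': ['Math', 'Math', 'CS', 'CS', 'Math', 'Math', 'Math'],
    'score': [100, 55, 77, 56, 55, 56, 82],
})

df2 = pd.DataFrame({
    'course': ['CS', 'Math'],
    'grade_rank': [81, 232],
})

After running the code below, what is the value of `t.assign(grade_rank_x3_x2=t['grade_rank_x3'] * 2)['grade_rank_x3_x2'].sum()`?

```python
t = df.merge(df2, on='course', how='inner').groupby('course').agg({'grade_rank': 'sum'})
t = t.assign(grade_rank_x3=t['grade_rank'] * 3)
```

merge on 'course' (how='inner') → 7 rows:
  course  score  grade_rank
0   Math    100         232
1   Math     55         232
2     CS     77          81
3     CS     56          81
4   Math     55         232
5   Math     56         232
6   Math     82         232
group by course, sum of grade_rank:
        grade_rank
course            
CS             162
Math          1160
add column grade_rank_x3 = t['grade_rank'] * 3:
        grade_rank  grade_rank_x3
course                           
CS             162            486
Math          1160           3480
add column grade_rank_x3_x2 = t['grade_rank_x3'] * 2:
        grade_rank  grade_rank_x3  grade_rank_x3_x2
course                                             
CS             162            486               972
Math          1160           3480              6960

7932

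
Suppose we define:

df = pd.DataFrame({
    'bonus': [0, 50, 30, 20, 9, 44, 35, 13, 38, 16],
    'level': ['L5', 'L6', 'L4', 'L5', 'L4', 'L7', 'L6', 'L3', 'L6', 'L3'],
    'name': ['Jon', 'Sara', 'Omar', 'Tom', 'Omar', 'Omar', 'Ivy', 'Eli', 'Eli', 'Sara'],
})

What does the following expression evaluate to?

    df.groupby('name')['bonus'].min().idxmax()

Ivy

group by name, min of bonus:
name
Eli     13
Ivy     35
Jon      0
Omar     9
Sara    16
Tom     20
Name: bonus, dtype: int64
Finally, label with the largest value = Ivy.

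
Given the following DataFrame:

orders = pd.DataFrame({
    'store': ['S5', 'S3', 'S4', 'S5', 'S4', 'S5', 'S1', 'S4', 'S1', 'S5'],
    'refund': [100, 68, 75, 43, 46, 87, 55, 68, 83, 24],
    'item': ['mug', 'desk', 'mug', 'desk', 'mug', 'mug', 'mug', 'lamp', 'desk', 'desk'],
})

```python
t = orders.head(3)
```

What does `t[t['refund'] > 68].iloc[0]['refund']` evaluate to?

100

take first 3 rows:
  store  refund  item
0    S5     100   mug
1    S3      68  desk
2    S4      75   mug
filter rows where refund > 68:
  store  refund item
0    S5     100  mug
2    S4      75  mug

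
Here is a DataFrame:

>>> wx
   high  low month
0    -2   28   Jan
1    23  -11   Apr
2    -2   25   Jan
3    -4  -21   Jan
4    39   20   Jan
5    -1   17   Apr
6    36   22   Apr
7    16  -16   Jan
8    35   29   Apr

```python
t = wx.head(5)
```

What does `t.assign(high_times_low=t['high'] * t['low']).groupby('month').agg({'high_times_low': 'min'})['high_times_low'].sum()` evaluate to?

take first 5 rows:
   high  low month
0    -2   28   Jan
1    23  -11   Apr
2    -2   25   Jan
3    -4  -21   Jan
4    39   20   Jan
add column high_times_low = t['high'] * t['low']:
   high  low month  high_times_low
0    -2   28   Jan             -56
1    23  -11   Apr            -253
2    -2   25   Jan             -50
3    -4  -21   Jan              84
4    39   20   Jan             780
group by month, min of high_times_low:
       high_times_low
month                
Apr              -253
Jan               -56

-309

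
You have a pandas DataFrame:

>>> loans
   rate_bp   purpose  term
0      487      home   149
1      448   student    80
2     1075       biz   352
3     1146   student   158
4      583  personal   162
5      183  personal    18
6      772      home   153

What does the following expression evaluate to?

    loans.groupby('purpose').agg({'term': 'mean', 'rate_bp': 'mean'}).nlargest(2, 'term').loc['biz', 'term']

group by purpose: mean(term), mean(rate_bp):
           term  rate_bp
purpose                 
biz       352.0   1075.0
home      151.0    629.5
personal   90.0    383.0
student   119.0    797.0
take 2 rows with largest term:
          term  rate_bp
purpose                
biz      352.0   1075.0
home     151.0    629.5

352.0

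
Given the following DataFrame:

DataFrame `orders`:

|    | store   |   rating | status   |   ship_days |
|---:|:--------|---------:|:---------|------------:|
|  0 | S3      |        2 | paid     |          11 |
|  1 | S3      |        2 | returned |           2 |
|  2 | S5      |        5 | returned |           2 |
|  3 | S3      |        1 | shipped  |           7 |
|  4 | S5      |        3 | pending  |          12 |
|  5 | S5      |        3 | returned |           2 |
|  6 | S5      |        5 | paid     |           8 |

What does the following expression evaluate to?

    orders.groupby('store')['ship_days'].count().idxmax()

S5

group by store, count of ship_days:
store
S3    3
S5    4
Name: ship_days, dtype: int64
Then the label with the largest value: S5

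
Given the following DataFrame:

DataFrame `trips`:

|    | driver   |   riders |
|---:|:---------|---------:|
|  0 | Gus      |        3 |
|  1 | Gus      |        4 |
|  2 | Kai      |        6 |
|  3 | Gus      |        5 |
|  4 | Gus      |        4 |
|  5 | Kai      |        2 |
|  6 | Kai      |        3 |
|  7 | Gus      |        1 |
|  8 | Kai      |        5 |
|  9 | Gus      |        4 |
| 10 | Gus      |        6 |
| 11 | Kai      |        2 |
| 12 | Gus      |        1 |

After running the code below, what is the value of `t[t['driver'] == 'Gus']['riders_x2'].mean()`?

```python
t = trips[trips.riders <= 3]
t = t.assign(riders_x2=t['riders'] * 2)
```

3.33333333333

filter rows where riders <= 3:
   driver  riders
0     Gus       3
5     Kai       2
6     Kai       3
7     Gus       1
11    Kai       2
12    Gus       1
add column riders_x2 = t['riders'] * 2:
   driver  riders  riders_x2
0     Gus       3          6
5     Kai       2          4
6     Kai       3          6
7     Gus       1          2
11    Kai       2          4
12    Gus       1          2
filter rows where driver == 'Gus':
   driver  riders  riders_x2
0     Gus       3          6
7     Gus       1          2
12    Gus       1          2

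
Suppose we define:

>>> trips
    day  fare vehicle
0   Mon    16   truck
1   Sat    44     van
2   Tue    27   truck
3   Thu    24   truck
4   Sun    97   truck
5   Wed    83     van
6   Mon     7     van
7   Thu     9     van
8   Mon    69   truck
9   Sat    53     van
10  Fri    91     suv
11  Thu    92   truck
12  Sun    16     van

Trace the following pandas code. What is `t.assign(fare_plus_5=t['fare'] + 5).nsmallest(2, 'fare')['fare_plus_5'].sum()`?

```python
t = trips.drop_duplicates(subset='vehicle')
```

70

drop duplicate vehicle (keep=first):
    day  fare vehicle
0   Mon    16   truck
1   Sat    44     van
10  Fri    91     suv
add column fare_plus_5 = t['fare'] + 5:
    day  fare vehicle  fare_plus_5
0   Mon    16   truck           21
1   Sat    44     van           49
10  Fri    91     suv           96
take 2 rows with smallest fare:
   day  fare vehicle  fare_plus_5
0  Mon    16   truck           21
1  Sat    44     van           49
sum of column 'fare_plus_5' → 70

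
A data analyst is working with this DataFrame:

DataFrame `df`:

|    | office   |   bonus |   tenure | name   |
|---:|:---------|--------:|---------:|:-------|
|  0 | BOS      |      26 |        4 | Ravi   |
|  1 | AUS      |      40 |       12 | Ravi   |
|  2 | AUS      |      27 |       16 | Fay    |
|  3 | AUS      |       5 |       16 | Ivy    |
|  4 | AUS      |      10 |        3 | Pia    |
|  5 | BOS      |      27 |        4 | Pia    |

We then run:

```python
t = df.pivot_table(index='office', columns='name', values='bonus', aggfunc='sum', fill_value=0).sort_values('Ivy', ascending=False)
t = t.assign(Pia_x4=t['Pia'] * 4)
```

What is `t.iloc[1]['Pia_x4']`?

pivot: rows=office, cols=name, sum(bonus):
name    Fay  Ivy  Pia  Ravi
office                     
AUS      27    5   10    40
BOS       0    0   27    26
sort by Ivy descending:
name    Fay  Ivy  Pia  Ravi
office                     
AUS      27    5   10    40
BOS       0    0   27    26
add column Pia_x4 = t['Pia'] * 4:
name    Fay  Ivy  Pia  Ravi  Pia_x4
office                             
AUS      27    5   10    40      40
BOS       0    0   27    26     108

108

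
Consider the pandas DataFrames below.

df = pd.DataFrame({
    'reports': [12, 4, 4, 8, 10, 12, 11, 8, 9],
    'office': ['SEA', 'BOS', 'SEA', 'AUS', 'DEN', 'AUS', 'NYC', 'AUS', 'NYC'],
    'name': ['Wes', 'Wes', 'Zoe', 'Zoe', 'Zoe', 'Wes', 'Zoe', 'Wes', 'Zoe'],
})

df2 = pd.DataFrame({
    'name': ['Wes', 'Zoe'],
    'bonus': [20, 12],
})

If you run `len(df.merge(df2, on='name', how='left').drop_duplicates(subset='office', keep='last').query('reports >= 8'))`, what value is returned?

3

merge on 'name' (how='left') → 9 rows:
   reports office name  bonus
0       12    SEA  Wes     20
1        4    BOS  Wes     20
2        4    SEA  Zoe     12
3        8    AUS  Zoe     12
4       10    DEN  Zoe     12
5       12    AUS  Wes     20
6       11    NYC  Zoe     12
7        8    AUS  Wes     20
8        9    NYC  Zoe     12
drop duplicate office (keep=last):
   reports office name  bonus
1        4    BOS  Wes     20
2        4    SEA  Zoe     12
4       10    DEN  Zoe     12
7        8    AUS  Wes     20
8        9    NYC  Zoe     12
filter rows where reports >= 8:
   reports office name  bonus
4       10    DEN  Zoe     12
7        8    AUS  Wes     20
8        9    NYC  Zoe     12
Hence 3.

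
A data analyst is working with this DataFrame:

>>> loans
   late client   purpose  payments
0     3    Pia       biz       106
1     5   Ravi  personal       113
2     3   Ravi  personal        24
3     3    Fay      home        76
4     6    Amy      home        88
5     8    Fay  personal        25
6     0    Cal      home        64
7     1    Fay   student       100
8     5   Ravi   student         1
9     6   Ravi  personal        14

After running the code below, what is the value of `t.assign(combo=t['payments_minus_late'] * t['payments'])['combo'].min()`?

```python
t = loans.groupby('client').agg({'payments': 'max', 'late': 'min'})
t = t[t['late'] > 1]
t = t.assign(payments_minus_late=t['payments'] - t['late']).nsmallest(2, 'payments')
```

group by client: max(payments), min(late):
        payments  late
client                
Amy           88     6
Cal           64     0
Fay          100     1
Pia          106     3
Ravi         113     3
filter rows where late > 1:
        payments  late
client                
Amy           88     6
Pia          106     3
Ravi         113     3
add column payments_minus_late = t['payments'] - t['late']:
        payments  late  payments_minus_late
client                                     
Amy           88     6                   82
Pia          106     3                  103
Ravi         113     3                  110
take 2 rows with smallest payments:
        payments  late  payments_minus_late
client                                     
Amy           88     6                   82
Pia          106     3                  103
add column combo = t['payments_minus_late'] * t['payments']:
        payments  late  payments_minus_late  combo
client                                            
Amy           88     6                   82   7216
Pia          106     3                  103  10918

7216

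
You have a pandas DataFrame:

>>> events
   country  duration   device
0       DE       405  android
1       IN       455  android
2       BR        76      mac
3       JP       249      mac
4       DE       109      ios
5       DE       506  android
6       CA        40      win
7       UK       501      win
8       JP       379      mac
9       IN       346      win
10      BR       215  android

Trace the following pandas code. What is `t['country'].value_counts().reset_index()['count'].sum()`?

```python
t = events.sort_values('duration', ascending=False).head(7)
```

sort by duration descending:
   country  duration   device
5       DE       506  android
7       UK       501      win
1       IN       455  android
0       DE       405  android
8       JP       379      mac
9       IN       346      win
3       JP       249      mac
10      BR       215  android
4       DE       109      ios
2       BR        76      mac
6       CA        40      win
take first 7 rows:
  country  duration   device
5      DE       506  android
7      UK       501      win
1      IN       455  android
0      DE       405  android
8      JP       379      mac
9      IN       346      win
3      JP       249      mac
value_counts of country:
country
DE    2
IN    2
JP    2
UK    1
Name: count, dtype: int64
reset_index():
  country  count
0      DE      2
1      IN      2
2      JP      2
3      UK      1

7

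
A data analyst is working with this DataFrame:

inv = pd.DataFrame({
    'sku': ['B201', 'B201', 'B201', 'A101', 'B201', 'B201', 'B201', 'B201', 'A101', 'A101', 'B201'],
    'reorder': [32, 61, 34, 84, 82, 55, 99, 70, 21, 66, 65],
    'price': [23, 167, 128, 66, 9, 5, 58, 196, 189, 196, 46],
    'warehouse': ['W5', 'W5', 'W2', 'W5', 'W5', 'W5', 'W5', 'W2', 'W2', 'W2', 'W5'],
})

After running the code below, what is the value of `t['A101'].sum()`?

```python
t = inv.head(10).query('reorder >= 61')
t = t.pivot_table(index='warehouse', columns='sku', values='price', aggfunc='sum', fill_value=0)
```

take first 10 rows:
    sku  reorder  price warehouse
0  B201       32     23        W5
1  B201       61    167        W5
2  B201       34    128        W2
3  A101       84     66        W5
4  B201       82      9        W5
5  B201       55      5        W5
6  B201       99     58        W5
7  B201       70    196        W2
8  A101       21    189        W2
9  A101       66    196        W2
filter rows where reorder >= 61:
    sku  reorder  price warehouse
1  B201       61    167        W5
3  A101       84     66        W5
4  B201       82      9        W5
6  B201       99     58        W5
7  B201       70    196        W2
9  A101       66    196        W2
pivot: rows=warehouse, cols=sku, sum(price):
sku        A101  B201
warehouse            
W2          196   196
W5           66   234

262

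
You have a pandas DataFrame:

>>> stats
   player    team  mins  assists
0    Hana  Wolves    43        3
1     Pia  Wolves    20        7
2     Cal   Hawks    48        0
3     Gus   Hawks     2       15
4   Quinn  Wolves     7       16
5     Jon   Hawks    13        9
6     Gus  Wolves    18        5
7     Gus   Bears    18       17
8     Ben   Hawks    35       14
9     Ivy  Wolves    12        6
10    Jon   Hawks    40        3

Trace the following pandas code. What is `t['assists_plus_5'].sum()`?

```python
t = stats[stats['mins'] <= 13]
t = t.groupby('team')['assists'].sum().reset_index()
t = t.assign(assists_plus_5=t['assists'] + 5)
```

56

filter rows where mins <= 13:
  player    team  mins  assists
3    Gus   Hawks     2       15
4  Quinn  Wolves     7       16
5    Jon   Hawks    13        9
9    Ivy  Wolves    12        6
group by team, sum of assists:
team
Hawks     24
Wolves    22
Name: assists, dtype: int64
reset_index():
     team  assists
0   Hawks       24
1  Wolves       22
add column assists_plus_5 = t['assists'] + 5:
     team  assists  assists_plus_5
0   Hawks       24              29
1  Wolves       22              27
Hence 56.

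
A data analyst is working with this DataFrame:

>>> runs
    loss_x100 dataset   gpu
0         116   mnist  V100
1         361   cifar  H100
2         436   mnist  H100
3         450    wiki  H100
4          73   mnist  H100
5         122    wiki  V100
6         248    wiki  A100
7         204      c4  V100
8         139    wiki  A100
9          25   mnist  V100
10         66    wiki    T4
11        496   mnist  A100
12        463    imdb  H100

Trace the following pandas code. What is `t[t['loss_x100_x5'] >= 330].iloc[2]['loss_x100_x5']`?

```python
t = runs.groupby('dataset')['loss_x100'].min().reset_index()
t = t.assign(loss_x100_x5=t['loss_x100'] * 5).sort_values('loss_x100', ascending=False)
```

1020

group by dataset, min of loss_x100:
dataset
c4       204
cifar    361
imdb     463
mnist     25
wiki      66
Name: loss_x100, dtype: int64
reset_index():
  dataset  loss_x100
0      c4        204
1   cifar        361
2    imdb        463
3   mnist         25
4    wiki         66
add column loss_x100_x5 = t['loss_x100'] * 5:
  dataset  loss_x100  loss_x100_x5
0      c4        204          1020
1   cifar        361          1805
2    imdb        463          2315
3   mnist         25           125
4    wiki         66           330
sort by loss_x100 descending:
  dataset  loss_x100  loss_x100_x5
2    imdb        463          2315
1   cifar        361          1805
0      c4        204          1020
4    wiki         66           330
3   mnist         25           125
filter rows where loss_x100_x5 >= 330:
  dataset  loss_x100  loss_x100_x5
2    imdb        463          2315
1   cifar        361          1805
0      c4        204          1020
4    wiki         66           330
value at position 2, column 'loss_x100_x5' → 1020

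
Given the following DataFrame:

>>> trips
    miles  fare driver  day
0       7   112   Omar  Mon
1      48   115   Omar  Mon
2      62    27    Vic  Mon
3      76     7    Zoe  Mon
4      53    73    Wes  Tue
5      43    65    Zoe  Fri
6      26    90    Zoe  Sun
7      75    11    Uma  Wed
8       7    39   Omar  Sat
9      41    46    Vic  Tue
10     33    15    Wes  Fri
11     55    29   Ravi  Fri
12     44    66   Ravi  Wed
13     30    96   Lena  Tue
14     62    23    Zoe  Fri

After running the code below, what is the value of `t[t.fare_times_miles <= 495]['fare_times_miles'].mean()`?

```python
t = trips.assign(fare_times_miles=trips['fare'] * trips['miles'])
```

384.0

add column fare_times_miles = trips['fare'] * trips['miles']:
    miles  fare driver  day  fare_times_miles
0       7   112   Omar  Mon               784
1      48   115   Omar  Mon              5520
2      62    27    Vic  Mon              1674
3      76     7    Zoe  Mon               532
4      53    73    Wes  Tue              3869
5      43    65    Zoe  Fri              2795
6      26    90    Zoe  Sun              2340
7      75    11    Uma  Wed               825
8       7    39   Omar  Sat               273
9      41    46    Vic  Tue              1886
10     33    15    Wes  Fri               495
11     55    29   Ravi  Fri              1595
12     44    66   Ravi  Wed              2904
13     30    96   Lena  Tue              2880
14     62    23    Zoe  Fri              1426
filter rows where fare_times_miles <= 495:
    miles  fare driver  day  fare_times_miles
8       7    39   Omar  Sat               273
10     33    15    Wes  Fri               495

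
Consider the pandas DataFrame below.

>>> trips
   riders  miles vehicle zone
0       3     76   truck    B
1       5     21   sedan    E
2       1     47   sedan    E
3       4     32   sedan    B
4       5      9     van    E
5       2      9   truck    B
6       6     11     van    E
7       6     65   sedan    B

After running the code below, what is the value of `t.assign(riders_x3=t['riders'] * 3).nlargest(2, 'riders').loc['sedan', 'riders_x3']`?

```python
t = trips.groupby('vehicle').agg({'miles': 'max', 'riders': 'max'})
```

18

group by vehicle: max(miles), max(riders):
         miles  riders
vehicle               
sedan       65       6
truck       76       3
van         11       6
add column riders_x3 = t['riders'] * 3:
         miles  riders  riders_x3
vehicle                          
sedan       65       6         18
truck       76       3          9
van         11       6         18
take 2 rows with largest riders:
         miles  riders  riders_x3
vehicle                          
sedan       65       6         18
van         11       6         18
Reading off the value at row 'sedan', column 'riders_x3', we get 18.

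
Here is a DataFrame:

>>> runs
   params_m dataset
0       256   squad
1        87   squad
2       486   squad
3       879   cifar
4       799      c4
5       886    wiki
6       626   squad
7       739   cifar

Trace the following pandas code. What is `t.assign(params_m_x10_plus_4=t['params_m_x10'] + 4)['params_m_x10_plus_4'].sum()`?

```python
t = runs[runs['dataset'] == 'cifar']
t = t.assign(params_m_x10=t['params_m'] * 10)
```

16188

filter rows where dataset == 'cifar':
   params_m dataset
3       879   cifar
7       739   cifar
add column params_m_x10 = t['params_m'] * 10:
   params_m dataset  params_m_x10
3       879   cifar          8790
7       739   cifar          7390
add column params_m_x10_plus_4 = t['params_m_x10'] + 4:
   params_m dataset  params_m_x10  params_m_x10_plus_4
3       879   cifar          8790                 8794
7       739   cifar          7390                 7394
Then the sum of column 'params_m_x10_plus_4': 16188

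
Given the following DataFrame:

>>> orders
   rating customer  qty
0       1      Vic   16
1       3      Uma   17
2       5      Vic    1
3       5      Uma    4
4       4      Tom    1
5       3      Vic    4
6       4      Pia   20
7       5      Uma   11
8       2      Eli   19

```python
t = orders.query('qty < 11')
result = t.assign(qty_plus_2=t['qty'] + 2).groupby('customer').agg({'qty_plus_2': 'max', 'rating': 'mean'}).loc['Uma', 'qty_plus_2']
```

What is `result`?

filter rows where qty < 11:
   rating customer  qty
2       5      Vic    1
3       5      Uma    4
4       4      Tom    1
5       3      Vic    4
add column qty_plus_2 = t['qty'] + 2:
   rating customer  qty  qty_plus_2
2       5      Vic    1           3
3       5      Uma    4           6
4       4      Tom    1           3
5       3      Vic    4           6
group by customer: max(qty_plus_2), mean(rating):
          qty_plus_2  rating
customer                    
Tom                3     4.0
Uma                6     5.0
Vic                6     4.0
Taking the value at row 'Uma', column 'qty_plus_2' gives 6.

6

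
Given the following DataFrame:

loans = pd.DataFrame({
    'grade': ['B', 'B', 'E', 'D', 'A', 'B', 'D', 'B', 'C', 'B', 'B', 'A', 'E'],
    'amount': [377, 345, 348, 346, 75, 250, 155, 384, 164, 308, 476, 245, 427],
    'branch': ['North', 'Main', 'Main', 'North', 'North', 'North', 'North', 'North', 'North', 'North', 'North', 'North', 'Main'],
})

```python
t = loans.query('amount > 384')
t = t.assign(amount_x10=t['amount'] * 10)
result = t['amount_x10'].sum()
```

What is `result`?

9030

filter rows where amount > 384:
   grade  amount branch
10     B     476  North
12     E     427   Main
add column amount_x10 = t['amount'] * 10:
   grade  amount branch  amount_x10
10     B     476  North        4760
12     E     427   Main        4270
Then the sum of column 'amount_x10': 9030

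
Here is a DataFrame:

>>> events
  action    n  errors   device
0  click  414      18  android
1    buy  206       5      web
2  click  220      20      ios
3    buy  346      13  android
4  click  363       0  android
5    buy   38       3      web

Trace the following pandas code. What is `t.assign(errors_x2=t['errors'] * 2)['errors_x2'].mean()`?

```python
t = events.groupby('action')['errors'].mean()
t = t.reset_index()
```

19.6666666667

group by action, mean of errors:
action
buy       7.000000
click    12.666667
Name: errors, dtype: float64
reset_index():
  action     errors
0    buy   7.000000
1  click  12.666667
add column errors_x2 = t['errors'] * 2:
  action     errors  errors_x2
0    buy   7.000000  14.000000
1  click  12.666667  25.333333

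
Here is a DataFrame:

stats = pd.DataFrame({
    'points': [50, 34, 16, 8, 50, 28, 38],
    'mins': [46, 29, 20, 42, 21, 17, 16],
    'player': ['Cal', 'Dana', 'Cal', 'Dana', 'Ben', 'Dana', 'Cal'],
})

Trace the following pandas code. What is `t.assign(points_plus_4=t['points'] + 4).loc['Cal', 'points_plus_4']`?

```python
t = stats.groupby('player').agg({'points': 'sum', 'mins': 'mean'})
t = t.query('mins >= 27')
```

108

group by player: sum(points), mean(mins):
        points       mins
player                   
Ben         50  21.000000
Cal        104  27.333333
Dana        70  29.333333
filter rows where mins >= 27:
        points       mins
player                   
Cal        104  27.333333
Dana        70  29.333333
add column points_plus_4 = t['points'] + 4:
        points       mins  points_plus_4
player                                  
Cal        104  27.333333            108
Dana        70  29.333333             74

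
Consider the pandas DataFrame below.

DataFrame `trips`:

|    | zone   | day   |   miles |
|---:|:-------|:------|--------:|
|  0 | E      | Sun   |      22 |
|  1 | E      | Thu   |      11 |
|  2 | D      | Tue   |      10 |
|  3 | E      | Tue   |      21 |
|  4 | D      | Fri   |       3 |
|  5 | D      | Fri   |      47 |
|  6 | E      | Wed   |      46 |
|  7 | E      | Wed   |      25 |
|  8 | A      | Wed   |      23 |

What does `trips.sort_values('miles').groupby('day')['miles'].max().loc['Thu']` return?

11

sort by miles:
  zone  day  miles
4    D  Fri      3
2    D  Tue     10
1    E  Thu     11
3    E  Tue     21
0    E  Sun     22
8    A  Wed     23
7    E  Wed     25
6    E  Wed     46
5    D  Fri     47
group by day, max of miles:
day
Fri    47
Sun    22
Thu    11
Tue    21
Wed    46
Name: miles, dtype: int64
value at index 'Thu' → 11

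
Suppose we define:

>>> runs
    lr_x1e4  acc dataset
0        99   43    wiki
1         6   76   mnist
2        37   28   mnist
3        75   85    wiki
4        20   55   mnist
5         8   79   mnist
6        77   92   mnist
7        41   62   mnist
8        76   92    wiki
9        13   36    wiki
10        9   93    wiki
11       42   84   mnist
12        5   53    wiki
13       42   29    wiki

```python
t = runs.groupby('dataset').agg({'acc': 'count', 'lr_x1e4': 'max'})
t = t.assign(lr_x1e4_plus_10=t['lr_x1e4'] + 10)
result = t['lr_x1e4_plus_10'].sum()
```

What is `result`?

group by dataset: count(acc), max(lr_x1e4):
         acc  lr_x1e4
dataset              
mnist      7       77
wiki       7       99
add column lr_x1e4_plus_10 = t['lr_x1e4'] + 10:
         acc  lr_x1e4  lr_x1e4_plus_10
dataset                               
mnist      7       77               87
wiki       7       99              109

196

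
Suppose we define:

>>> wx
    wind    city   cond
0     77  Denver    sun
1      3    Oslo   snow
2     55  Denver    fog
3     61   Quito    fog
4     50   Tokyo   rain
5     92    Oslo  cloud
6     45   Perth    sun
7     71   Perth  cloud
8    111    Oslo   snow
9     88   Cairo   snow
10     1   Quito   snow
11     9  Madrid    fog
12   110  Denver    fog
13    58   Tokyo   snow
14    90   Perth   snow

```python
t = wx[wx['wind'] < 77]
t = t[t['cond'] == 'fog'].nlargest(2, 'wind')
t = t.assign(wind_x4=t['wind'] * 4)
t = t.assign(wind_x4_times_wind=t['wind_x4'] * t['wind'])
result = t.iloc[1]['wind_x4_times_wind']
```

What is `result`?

filter rows where wind < 77:
    wind    city   cond
1      3    Oslo   snow
2     55  Denver    fog
3     61   Quito    fog
4     50   Tokyo   rain
6     45   Perth    sun
7     71   Perth  cloud
10     1   Quito   snow
11     9  Madrid    fog
13    58   Tokyo   snow
filter rows where cond == 'fog':
    wind    city cond
2     55  Denver  fog
3     61   Quito  fog
11     9  Madrid  fog
take 2 rows with largest wind:
   wind    city cond
3    61   Quito  fog
2    55  Denver  fog
add column wind_x4 = t['wind'] * 4:
   wind    city cond  wind_x4
3    61   Quito  fog      244
2    55  Denver  fog      220
add column wind_x4_times_wind = t['wind_x4'] * t['wind']:
   wind    city cond  wind_x4  wind_x4_times_wind
3    61   Quito  fog      244               14884
2    55  Denver  fog      220               12100
Reading off the value at position 1, column 'wind_x4_times_wind', we get 12100.

12100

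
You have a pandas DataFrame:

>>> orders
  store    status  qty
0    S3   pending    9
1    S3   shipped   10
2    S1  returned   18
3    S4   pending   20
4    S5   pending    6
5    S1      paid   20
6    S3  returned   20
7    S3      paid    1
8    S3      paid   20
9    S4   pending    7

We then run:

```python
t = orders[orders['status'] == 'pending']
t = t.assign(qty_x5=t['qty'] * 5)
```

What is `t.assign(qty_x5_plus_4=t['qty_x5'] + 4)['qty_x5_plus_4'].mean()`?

filter rows where status == 'pending':
  store   status  qty
0    S3  pending    9
3    S4  pending   20
4    S5  pending    6
9    S4  pending    7
add column qty_x5 = t['qty'] * 5:
  store   status  qty  qty_x5
0    S3  pending    9      45
3    S4  pending   20     100
4    S5  pending    6      30
9    S4  pending    7      35
add column qty_x5_plus_4 = t['qty_x5'] + 4:
  store   status  qty  qty_x5  qty_x5_plus_4
0    S3  pending    9      45             49
3    S4  pending   20     100            104
4    S5  pending    6      30             34
9    S4  pending    7      35             39
So mean() = 56.5.

56.5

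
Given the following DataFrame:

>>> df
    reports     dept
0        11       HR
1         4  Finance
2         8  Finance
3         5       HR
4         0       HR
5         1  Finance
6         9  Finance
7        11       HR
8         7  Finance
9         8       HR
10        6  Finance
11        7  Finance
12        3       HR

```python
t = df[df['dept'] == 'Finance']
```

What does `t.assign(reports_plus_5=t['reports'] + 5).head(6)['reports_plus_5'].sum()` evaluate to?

65

filter rows where dept == 'Finance':
    reports     dept
1         4  Finance
2         8  Finance
5         1  Finance
6         9  Finance
8         7  Finance
10        6  Finance
11        7  Finance
add column reports_plus_5 = t['reports'] + 5:
    reports     dept  reports_plus_5
1         4  Finance               9
2         8  Finance              13
5         1  Finance               6
6         9  Finance              14
8         7  Finance              12
10        6  Finance              11
11        7  Finance              12
take first 6 rows:
    reports     dept  reports_plus_5
1         4  Finance               9
2         8  Finance              13
5         1  Finance               6
6         9  Finance              14
8         7  Finance              12
10        6  Finance              11
Taking the sum of column 'reports_plus_5' gives 65.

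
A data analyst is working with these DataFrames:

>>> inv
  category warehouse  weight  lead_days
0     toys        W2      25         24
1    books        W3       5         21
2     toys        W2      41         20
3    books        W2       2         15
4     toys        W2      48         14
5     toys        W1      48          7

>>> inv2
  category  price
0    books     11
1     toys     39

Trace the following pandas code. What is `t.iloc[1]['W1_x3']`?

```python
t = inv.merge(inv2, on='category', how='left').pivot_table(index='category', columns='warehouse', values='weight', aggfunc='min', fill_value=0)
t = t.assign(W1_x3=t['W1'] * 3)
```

merge on 'category' (how='left') → 6 rows:
  category warehouse  weight  lead_days  price
0     toys        W2      25         24     39
1    books        W3       5         21     11
2     toys        W2      41         20     39
3    books        W2       2         15     11
4     toys        W2      48         14     39
5     toys        W1      48          7     39
pivot: rows=category, cols=warehouse, min(weight):
warehouse  W1  W2  W3
category             
books       0   2   5
toys       48  25   0
add column W1_x3 = t['W1'] * 3:
warehouse  W1  W2  W3  W1_x3
category                    
books       0   2   5      0
toys       48  25   0    144
Finally, value at position 1, column 'W1_x3' = 144.

144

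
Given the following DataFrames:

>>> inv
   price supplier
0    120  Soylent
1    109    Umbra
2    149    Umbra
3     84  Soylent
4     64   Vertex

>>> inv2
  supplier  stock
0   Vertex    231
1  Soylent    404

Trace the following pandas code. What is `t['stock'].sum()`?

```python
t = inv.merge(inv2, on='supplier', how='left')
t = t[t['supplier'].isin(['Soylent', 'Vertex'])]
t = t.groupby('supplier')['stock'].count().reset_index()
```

merge on 'supplier' (how='left') → 5 rows:
   price supplier  stock
0    120  Soylent  404.0
1    109    Umbra    NaN
2    149    Umbra    NaN
3     84  Soylent  404.0
4     64   Vertex  231.0
filter rows where supplier in ['Soylent', 'Vertex']:
   price supplier  stock
0    120  Soylent  404.0
3     84  Soylent  404.0
4     64   Vertex  231.0
group by supplier, count of stock:
supplier
Soylent    2
Vertex     1
Name: stock, dtype: int64
reset_index():
  supplier  stock
0  Soylent      2
1   Vertex      1
The sum of column 'stock' is 3.

3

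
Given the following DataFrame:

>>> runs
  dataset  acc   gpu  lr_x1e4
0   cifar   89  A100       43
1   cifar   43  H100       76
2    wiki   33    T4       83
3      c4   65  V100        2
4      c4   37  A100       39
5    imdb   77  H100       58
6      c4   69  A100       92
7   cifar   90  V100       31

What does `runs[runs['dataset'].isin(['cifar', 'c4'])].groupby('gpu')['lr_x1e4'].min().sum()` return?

filter rows where dataset in ['cifar', 'c4']:
  dataset  acc   gpu  lr_x1e4
0   cifar   89  A100       43
1   cifar   43  H100       76
3      c4   65  V100        2
4      c4   37  A100       39
6      c4   69  A100       92
7   cifar   90  V100       31
group by gpu, min of lr_x1e4:
gpu
A100    39
H100    76
V100     2
Name: lr_x1e4, dtype: int64
Then the sum of the resulting series: 117

117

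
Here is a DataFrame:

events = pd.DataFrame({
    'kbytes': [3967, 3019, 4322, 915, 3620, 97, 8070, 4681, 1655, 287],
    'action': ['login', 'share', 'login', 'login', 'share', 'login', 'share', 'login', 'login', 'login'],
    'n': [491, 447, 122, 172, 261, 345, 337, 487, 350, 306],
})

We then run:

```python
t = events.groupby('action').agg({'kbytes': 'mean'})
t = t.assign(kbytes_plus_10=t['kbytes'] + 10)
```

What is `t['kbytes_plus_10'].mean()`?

3598.92857143

group by action, mean of kbytes:
             kbytes
action             
login   2274.857143
share   4903.000000
add column kbytes_plus_10 = t['kbytes'] + 10:
             kbytes  kbytes_plus_10
action                             
login   2274.857143     2284.857143
share   4903.000000     4913.000000
Finally, mean of column 'kbytes_plus_10' = 3598.92857143.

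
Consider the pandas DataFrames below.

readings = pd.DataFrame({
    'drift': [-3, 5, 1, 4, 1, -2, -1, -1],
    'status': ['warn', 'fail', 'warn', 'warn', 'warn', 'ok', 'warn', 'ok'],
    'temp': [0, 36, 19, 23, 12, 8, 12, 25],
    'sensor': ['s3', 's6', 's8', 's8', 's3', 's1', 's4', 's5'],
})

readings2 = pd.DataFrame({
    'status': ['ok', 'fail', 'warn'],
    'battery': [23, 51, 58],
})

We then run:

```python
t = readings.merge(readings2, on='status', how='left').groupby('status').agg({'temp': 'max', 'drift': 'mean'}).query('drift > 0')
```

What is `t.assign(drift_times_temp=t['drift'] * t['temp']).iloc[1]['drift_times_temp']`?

9.2

merge on 'status' (how='left') → 8 rows:
   drift status  temp sensor  battery
0     -3   warn     0     s3       58
1      5   fail    36     s6       51
2      1   warn    19     s8       58
3      4   warn    23     s8       58
4      1   warn    12     s3       58
5     -2     ok     8     s1       23
6     -1   warn    12     s4       58
7     -1     ok    25     s5       23
group by status: max(temp), mean(drift):
        temp  drift
status             
fail      36    5.0
ok        25   -1.5
warn      23    0.4
filter rows where drift > 0:
        temp  drift
status             
fail      36    5.0
warn      23    0.4
add column drift_times_temp = t['drift'] * t['temp']:
        temp  drift  drift_times_temp
status                               
fail      36    5.0             180.0
warn      23    0.4               9.2
The value at position 1, column 'drift_times_temp' is 9.2.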